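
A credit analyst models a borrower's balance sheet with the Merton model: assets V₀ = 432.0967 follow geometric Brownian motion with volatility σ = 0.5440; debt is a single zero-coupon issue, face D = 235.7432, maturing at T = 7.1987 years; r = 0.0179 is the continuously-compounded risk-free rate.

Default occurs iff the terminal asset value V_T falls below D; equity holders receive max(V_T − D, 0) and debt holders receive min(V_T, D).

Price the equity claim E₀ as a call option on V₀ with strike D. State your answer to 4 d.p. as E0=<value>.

d₁ = [ln(V₀/D) + (r + σ²/2)T] / (σ√T)
   = [ln(432.0967/235.7432) + (0.0179 + 0.5·0.5440²)·7.1987] / (0.5440·√7.1987)
   = [0.605906 + 1.194034] / 1.459573 = 1.233196
d₂ = d₁ − σ√T = 1.233196 − 1.459573 = -0.226377
N(d₁) = 0.891249,  N(d₂) = 0.410454,  e^(−rT) = 0.879100
E₀ = V₀·N(d₁) − D·e^(−rT)·N(d₂)
   = 432.0967·0.891249 − 235.7432·0.879100·0.410454 = 300.042385

E0=300.0424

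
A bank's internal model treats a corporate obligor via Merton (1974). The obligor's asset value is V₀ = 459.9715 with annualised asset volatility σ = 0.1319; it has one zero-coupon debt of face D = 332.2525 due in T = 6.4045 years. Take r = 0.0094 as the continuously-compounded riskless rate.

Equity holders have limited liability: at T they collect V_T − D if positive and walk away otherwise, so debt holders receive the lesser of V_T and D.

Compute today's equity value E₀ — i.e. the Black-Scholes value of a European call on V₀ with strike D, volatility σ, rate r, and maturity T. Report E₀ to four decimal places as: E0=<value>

d₁ = [ln(V₀/D) + (r + σ²/2)T] / (σ√T)
   = [ln(459.9715/332.2525) + (0.0094 + 0.5·0.1319²)·6.4045] / (0.1319·√6.4045)
   = [0.325269 + 0.115914] / 0.333801 = 1.321696
d₂ = d₁ − σ√T = 1.321696 − 0.333801 = 0.987895
N(d₁) = 0.906865,  N(d₂) = 0.838398,  e^(−rT) = 0.941574
E₀ = V₀·N(d₁) − D·e^(−rT)·N(d₂)
   = 459.9715·0.906865 − 332.2525·0.941574·0.838398 = 154.847486

E0=154.8475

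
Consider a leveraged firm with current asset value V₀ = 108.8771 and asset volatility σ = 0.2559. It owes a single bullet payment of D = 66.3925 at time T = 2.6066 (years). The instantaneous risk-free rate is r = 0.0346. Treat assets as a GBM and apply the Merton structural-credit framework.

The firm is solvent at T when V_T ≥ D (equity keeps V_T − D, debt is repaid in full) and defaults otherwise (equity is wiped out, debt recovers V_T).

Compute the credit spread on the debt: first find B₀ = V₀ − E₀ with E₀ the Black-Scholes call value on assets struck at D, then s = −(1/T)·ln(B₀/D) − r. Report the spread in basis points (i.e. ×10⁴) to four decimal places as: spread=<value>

d₁ = [ln(V₀/D) + (r + σ²/2)T] / (σ√T)
   = [ln(108.8771/66.3925) + (0.0346 + 0.5·0.2559²)·2.6066] / (0.2559·√2.6066)
   = [0.494636 + 0.175535] / 0.413150 = 1.622100
d₂ = d₁ − σ√T = 1.622100 − 0.413150 = 1.208951
N(d₁) = 0.947609,  N(d₂) = 0.886659,  e^(−rT) = 0.913759
E₀ = V₀·N(d₁) − D·e^(−rT)·N(d₂)
   = 108.8771·0.947609 − 66.3925·0.913759·0.886659 = 49.382204
B₀ = V₀ − E₀ = 108.8771 − 49.382204 = 59.494896
spread = −(1/T)·ln(B₀/D) − r = −(1/2.6066)·ln(59.494896/66.3925) − 0.0346 = 0.00748301
in basis points: 0.00748301 × 10⁴ = 74.8301 bp

spread=74.8301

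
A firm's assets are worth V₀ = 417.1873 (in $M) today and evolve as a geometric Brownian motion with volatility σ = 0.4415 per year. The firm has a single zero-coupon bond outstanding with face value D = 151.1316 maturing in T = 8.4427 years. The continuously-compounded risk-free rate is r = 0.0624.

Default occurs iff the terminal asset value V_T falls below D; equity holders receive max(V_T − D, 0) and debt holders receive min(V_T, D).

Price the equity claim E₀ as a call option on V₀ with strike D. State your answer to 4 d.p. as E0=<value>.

E0=339.9932

d₁ = [ln(V₀/D) + (r + σ²/2)T] / (σ√T)
   = [ln(417.1873/151.1316) + (0.0624 + 0.5·0.4415²)·8.4427] / (0.4415·√8.4427)
   = [1.015384 + 1.349660] / 1.282837 = 1.843605
d₂ = d₁ − σ√T = 1.843605 − 1.282837 = 0.560768
N(d₁) = 0.967380,  N(d₂) = 0.712522,  e^(−rT) = 0.590477
E₀ = V₀·N(d₁) − D·e^(−rT)·N(d₂)
   = 417.1873·0.967380 − 151.1316·0.590477·0.712522 = 339.993196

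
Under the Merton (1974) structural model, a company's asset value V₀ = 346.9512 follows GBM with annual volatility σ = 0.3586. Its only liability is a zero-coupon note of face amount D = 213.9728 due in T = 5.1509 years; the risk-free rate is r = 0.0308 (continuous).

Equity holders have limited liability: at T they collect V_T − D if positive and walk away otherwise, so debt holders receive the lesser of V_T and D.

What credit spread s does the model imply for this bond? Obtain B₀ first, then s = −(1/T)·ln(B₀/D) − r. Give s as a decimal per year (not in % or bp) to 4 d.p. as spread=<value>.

spread=0.0273

d₁ = [ln(V₀/D) + (r + σ²/2)T] / (σ√T)
   = [ln(346.9512/213.9728) + (0.0308 + 0.5·0.3586²)·5.1509] / (0.3586·√5.1509)
   = [0.483335 + 0.489835] / 0.813864 = 1.195741
d₂ = d₁ − σ√T = 1.195741 − 0.813864 = 0.381877
N(d₁) = 0.884101,  N(d₂) = 0.648724,  e^(−rT) = 0.853297
E₀ = V₀·N(d₁) − D·e^(−rT)·N(d₂)
   = 346.9512·0.884101 − 213.9728·0.853297·0.648724 = 188.294482
B₀ = V₀ − E₀ = 346.9512 − 188.294482 = 158.656718
spread = −(1/T)·ln(B₀/D) − r = −(1/5.1509)·ln(158.656718/213.9728) − 0.0308 = 0.02726869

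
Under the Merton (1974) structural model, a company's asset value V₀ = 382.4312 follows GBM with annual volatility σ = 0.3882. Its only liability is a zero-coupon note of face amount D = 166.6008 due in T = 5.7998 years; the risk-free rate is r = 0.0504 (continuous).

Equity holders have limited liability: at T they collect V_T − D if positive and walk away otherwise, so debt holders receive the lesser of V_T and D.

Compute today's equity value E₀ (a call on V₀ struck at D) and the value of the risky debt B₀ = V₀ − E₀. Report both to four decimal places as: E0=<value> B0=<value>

E0=268.6549 B0=113.7763

d₁ = [ln(V₀/D) + (r + σ²/2)T] / (σ√T)
   = [ln(382.4312/166.6008) + (0.0504 + 0.5·0.3882²)·5.7998] / (0.3882·√5.7998)
   = [0.830948 + 0.729323] / 0.934893 = 1.668929
d₂ = d₁ − σ√T = 1.668929 − 0.934893 = 0.734036
N(d₁) = 0.952434,  N(d₂) = 0.768537,  e^(−rT) = 0.746537
E₀ = V₀·N(d₁) − D·e^(−rT)·N(d₂)
   = 382.4312·0.952434 − 166.6008·0.746537·0.768537 = 268.654865
B₀ = V₀ − E₀ = 382.4312 − 268.654865 = 113.776335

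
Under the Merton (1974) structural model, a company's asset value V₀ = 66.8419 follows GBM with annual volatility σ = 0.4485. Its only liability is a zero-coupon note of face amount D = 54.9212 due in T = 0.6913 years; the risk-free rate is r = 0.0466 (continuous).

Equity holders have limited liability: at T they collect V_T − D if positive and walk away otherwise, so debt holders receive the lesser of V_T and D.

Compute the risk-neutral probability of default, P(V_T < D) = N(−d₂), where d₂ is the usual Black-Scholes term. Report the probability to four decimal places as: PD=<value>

PD=0.3348

d₁ = [ln(V₀/D) + (r + σ²/2)T] / (σ√T)
   = [ln(66.8419/54.9212) + (0.0466 + 0.5·0.4485²)·0.6913] / (0.4485·√0.6913)
   = [0.196431 + 0.101743] / 0.372903 = 0.799601
d₂ = d₁ − σ√T = 0.799601 − 0.372903 = 0.426698
risk-neutral PD = N(−d₂) = N(-0.426698) = 0.334800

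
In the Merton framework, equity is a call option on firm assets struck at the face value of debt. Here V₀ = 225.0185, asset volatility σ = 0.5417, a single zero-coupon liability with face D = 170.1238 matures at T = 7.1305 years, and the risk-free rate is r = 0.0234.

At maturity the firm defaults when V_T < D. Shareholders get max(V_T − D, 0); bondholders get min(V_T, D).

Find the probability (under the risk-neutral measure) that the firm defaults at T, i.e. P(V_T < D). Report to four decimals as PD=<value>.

d₁ = [ln(V₀/D) + (r + σ²/2)T] / (σ√T)
   = [ln(225.0185/170.1238) + (0.0234 + 0.5·0.5417²)·7.1305] / (0.5417·√7.1305)
   = [0.279656 + 1.213037] / 1.446501 = 1.031933
d₂ = d₁ − σ√T = 1.031933 − 1.446501 = -0.414568
risk-neutral PD = N(−d₂) = N(0.414568) = 0.660771

PD=0.6608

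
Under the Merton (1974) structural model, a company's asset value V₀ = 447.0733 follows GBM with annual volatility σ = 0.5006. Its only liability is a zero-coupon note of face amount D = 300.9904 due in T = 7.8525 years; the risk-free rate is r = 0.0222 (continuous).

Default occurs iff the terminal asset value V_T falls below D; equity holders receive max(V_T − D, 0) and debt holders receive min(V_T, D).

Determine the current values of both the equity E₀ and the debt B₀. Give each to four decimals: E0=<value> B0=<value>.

d₁ = [ln(V₀/D) + (r + σ²/2)T] / (σ√T)
   = [ln(447.0733/300.9904) + (0.0222 + 0.5·0.5006²)·7.8525] / (0.5006·√7.8525)
   = [0.395644 + 1.158245] / 1.402797 = 1.107708
d₂ = d₁ − σ√T = 1.107708 − 1.402797 = -0.295089
N(d₁) = 0.866006,  N(d₂) = 0.383963,  e^(−rT) = 0.840023
E₀ = V₀·N(d₁) − D·e^(−rT)·N(d₂)
   = 447.0733·0.866006 − 300.9904·0.840023·0.383963 = 290.087367
B₀ = V₀ − E₀ = 447.0733 − 290.087367 = 156.985933

E0=290.0874 B0=156.9859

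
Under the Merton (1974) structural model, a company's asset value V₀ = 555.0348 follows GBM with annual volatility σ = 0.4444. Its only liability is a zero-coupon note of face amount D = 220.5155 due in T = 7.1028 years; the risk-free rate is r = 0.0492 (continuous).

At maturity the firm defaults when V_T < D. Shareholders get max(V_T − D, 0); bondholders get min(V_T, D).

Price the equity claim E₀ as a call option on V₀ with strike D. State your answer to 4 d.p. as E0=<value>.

E0=421.9752

d₁ = [ln(V₀/D) + (r + σ²/2)T] / (σ√T)
   = [ln(555.0348/220.5155) + (0.0492 + 0.5·0.4444²)·7.1028] / (0.4444·√7.1028)
   = [0.923063 + 1.050829] / 1.184374 = 1.666612
d₂ = d₁ − σ√T = 1.666612 − 1.184374 = 0.482238
N(d₁) = 0.952204,  N(d₂) = 0.685181,  e^(−rT) = 0.705070
E₀ = V₀·N(d₁) − D·e^(−rT)·N(d₂)
   = 555.0348·0.952204 − 220.5155·0.705070·0.685181 = 421.975174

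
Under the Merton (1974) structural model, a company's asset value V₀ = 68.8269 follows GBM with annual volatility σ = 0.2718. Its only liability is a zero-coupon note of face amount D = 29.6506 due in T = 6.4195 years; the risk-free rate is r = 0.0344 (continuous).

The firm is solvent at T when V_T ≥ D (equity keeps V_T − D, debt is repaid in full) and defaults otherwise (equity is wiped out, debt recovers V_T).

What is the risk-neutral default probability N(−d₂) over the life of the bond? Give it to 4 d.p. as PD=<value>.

PD=0.1152

d₁ = [ln(V₀/D) + (r + σ²/2)T] / (σ√T)
   = [ln(68.8269/29.6506) + (0.0344 + 0.5·0.2718²)·6.4195] / (0.2718·√6.4195)
   = [0.842112 + 0.457952] / 0.688652 = 1.887838
d₂ = d₁ − σ√T = 1.887838 − 0.688652 = 1.199186
risk-neutral PD = N(−d₂) = N(-1.199186) = 0.115228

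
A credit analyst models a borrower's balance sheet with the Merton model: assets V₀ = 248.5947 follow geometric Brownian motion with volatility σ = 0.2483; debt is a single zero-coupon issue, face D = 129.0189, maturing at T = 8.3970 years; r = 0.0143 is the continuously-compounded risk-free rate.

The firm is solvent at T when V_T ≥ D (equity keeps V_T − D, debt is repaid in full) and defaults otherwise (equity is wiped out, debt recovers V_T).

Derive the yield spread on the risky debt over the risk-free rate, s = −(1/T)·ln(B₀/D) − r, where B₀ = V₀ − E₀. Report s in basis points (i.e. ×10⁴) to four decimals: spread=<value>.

d₁ = [ln(V₀/D) + (r + σ²/2)T] / (σ√T)
   = [ln(248.5947/129.0189) + (0.0143 + 0.5·0.2483²)·8.3970] / (0.2483·√8.3970)
   = [0.655865 + 0.378927] / 0.719513 = 1.438183
d₂ = d₁ − σ√T = 1.438183 − 0.719513 = 0.718670
N(d₁) = 0.924809,  N(d₂) = 0.763828,  e^(−rT) = 0.886852
E₀ = V₀·N(d₁) − D·e^(−rT)·N(d₂)
   = 248.5947·0.924809 − 129.0189·0.886852·0.763828 = 142.504906
B₀ = V₀ − E₀ = 248.5947 − 142.504906 = 106.089794
spread = −(1/T)·ln(B₀/D) − r = −(1/8.3970)·ln(106.089794/129.0189) − 0.0143 = 0.00900273
in basis points: 0.00900273 × 10⁴ = 90.0273 bp

spread=90.0273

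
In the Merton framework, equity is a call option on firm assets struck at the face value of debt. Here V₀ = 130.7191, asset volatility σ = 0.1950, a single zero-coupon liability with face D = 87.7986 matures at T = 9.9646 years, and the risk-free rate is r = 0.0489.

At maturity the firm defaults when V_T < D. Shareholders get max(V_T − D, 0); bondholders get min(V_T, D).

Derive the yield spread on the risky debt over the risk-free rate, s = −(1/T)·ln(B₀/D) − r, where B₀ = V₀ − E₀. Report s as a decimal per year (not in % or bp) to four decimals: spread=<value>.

spread=0.0032

d₁ = [ln(V₀/D) + (r + σ²/2)T] / (σ√T)
   = [ln(130.7191/87.7986) + (0.0489 + 0.5·0.1950²)·9.9646] / (0.1950·√9.9646)
   = [0.398005 + 0.676721] / 0.615552 = 1.745956
d₂ = d₁ − σ√T = 1.745956 − 0.615552 = 1.130404
N(d₁) = 0.959591,  N(d₂) = 0.870847,  e^(−rT) = 0.614302
E₀ = V₀·N(d₁) − D·e^(−rT)·N(d₂)
   = 130.7191·0.959591 − 87.7986·0.614302·0.870847 = 78.467838
B₀ = V₀ − E₀ = 130.7191 − 78.467838 = 52.251262
spread = −(1/T)·ln(B₀/D) − r = −(1/9.9646)·ln(52.251262/87.7986) − 0.0489 = 0.00318252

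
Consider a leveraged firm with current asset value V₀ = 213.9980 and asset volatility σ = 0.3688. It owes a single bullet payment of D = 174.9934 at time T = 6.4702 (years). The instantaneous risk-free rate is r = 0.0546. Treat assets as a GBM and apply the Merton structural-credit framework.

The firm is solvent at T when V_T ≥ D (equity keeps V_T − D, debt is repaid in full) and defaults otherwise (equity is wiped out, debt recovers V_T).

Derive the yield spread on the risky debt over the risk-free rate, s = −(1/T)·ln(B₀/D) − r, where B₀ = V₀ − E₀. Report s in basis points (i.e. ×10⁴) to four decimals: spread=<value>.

d₁ = [ln(V₀/D) + (r + σ²/2)T] / (σ√T)
   = [ln(213.9980/174.9934) + (0.0546 + 0.5·0.3688²)·6.4702] / (0.3688·√6.4702)
   = [0.201218 + 0.793290] / 0.938101 = 1.060129
d₂ = d₁ − σ√T = 1.060129 − 0.938101 = 0.122028
N(d₁) = 0.855457,  N(d₂) = 0.548561,  e^(−rT) = 0.702385
E₀ = V₀·N(d₁) − D·e^(−rT)·N(d₂)
   = 213.9980·0.855457 − 174.9934·0.702385·0.548561 = 115.640862
B₀ = V₀ − E₀ = 213.9980 − 115.640862 = 98.357138
spread = −(1/T)·ln(B₀/D) − r = −(1/6.4702)·ln(98.357138/174.9934) − 0.0546 = 0.03444565
in basis points: 0.03444565 × 10⁴ = 344.4565 bp

spread=344.4565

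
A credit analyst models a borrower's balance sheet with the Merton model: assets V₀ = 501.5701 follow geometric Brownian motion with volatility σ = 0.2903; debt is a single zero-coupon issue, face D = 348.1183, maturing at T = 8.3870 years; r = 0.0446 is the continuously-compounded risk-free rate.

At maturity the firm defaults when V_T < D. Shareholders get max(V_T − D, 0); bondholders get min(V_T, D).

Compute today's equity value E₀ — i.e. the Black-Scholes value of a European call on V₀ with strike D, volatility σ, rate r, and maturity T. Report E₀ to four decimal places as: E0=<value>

E0=290.8917

d₁ = [ln(V₀/D) + (r + σ²/2)T] / (σ√T)
   = [ln(501.5701/348.1183) + (0.0446 + 0.5·0.2903²)·8.3870] / (0.2903·√8.3870)
   = [0.365201 + 0.727464] / 0.840718 = 1.299680
d₂ = d₁ − σ√T = 1.299680 − 0.840718 = 0.458962
N(d₁) = 0.903145,  N(d₂) = 0.676869,  e^(−rT) = 0.687935
E₀ = V₀·N(d₁) − D·e^(−rT)·N(d₂)
   = 501.5701·0.903145 − 348.1183·0.687935·0.676869 = 290.891722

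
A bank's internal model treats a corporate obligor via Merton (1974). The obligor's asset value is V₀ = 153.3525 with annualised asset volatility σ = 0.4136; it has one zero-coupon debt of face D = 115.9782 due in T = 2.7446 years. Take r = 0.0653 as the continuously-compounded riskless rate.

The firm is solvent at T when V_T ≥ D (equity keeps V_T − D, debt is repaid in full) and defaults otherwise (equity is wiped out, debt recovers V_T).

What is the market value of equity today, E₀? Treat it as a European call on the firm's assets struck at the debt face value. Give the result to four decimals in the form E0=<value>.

d₁ = [ln(V₀/D) + (r + σ²/2)T] / (σ√T)
   = [ln(153.3525/115.9782) + (0.0653 + 0.5·0.4136²)·2.7446] / (0.4136·√2.7446)
   = [0.279337 + 0.413975] / 0.685204 = 1.011832
d₂ = d₁ − σ√T = 1.011832 − 0.685204 = 0.326628
N(d₁) = 0.844191,  N(d₂) = 0.628025,  e^(−rT) = 0.835920
E₀ = V₀·N(d₁) − D·e^(−rT)·N(d₂)
   = 153.3525·0.844191 − 115.9782·0.835920·0.628025 = 68.572666

E0=68.5727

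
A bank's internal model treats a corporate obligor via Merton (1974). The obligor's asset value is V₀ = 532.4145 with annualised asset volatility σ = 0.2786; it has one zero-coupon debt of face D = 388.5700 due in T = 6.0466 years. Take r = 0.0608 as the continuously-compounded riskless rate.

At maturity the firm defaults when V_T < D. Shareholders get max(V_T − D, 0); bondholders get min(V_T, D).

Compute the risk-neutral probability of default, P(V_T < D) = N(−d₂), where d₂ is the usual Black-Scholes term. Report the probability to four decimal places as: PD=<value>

d₁ = [ln(V₀/D) + (r + σ²/2)T] / (σ√T)
   = [ln(532.4145/388.5700) + (0.0608 + 0.5·0.2786²)·6.0466] / (0.2786·√6.0466)
   = [0.314949 + 0.602296] / 0.685073 = 1.338901
d₂ = d₁ − σ√T = 1.338901 − 0.685073 = 0.653828
risk-neutral PD = N(−d₂) = N(-0.653828) = 0.256611

PD=0.2566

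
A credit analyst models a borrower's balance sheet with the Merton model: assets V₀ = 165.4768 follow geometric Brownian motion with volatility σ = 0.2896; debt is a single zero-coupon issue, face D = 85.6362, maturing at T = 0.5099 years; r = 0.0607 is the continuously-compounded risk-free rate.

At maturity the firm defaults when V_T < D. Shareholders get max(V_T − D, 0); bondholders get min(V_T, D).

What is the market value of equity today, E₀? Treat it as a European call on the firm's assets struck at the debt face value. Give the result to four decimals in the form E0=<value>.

d₁ = [ln(V₀/D) + (r + σ²/2)T] / (σ√T)
   = [ln(165.4768/85.6362) + (0.0607 + 0.5·0.2896²)·0.5099] / (0.2896·√0.5099)
   = [0.658723 + 0.052333] / 0.206795 = 3.438450
d₂ = d₁ − σ√T = 3.438450 − 0.206795 = 3.231655
N(d₁) = 0.999707,  N(d₂) = 0.999385,  e^(−rT) = 0.969523
E₀ = V₀·N(d₁) − D·e^(−rT)·N(d₂)
   = 165.4768·0.999707 − 85.6362·0.969523·0.999385 = 82.453208

E0=82.4532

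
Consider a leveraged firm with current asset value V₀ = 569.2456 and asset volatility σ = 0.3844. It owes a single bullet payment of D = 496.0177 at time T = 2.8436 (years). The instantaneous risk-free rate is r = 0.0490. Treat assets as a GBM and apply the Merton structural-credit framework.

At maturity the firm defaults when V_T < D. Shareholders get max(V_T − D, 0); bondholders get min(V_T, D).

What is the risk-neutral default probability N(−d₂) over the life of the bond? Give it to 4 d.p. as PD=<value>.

d₁ = [ln(V₀/D) + (r + σ²/2)T] / (σ√T)
   = [ln(569.2456/496.0177) + (0.0490 + 0.5·0.3844²)·2.8436] / (0.3844·√2.8436)
   = [0.137700 + 0.349426] / 0.648213 = 0.751492
d₂ = d₁ − σ√T = 0.751492 − 0.648213 = 0.103279
risk-neutral PD = N(−d₂) = N(-0.103279) = 0.458871

PD=0.4589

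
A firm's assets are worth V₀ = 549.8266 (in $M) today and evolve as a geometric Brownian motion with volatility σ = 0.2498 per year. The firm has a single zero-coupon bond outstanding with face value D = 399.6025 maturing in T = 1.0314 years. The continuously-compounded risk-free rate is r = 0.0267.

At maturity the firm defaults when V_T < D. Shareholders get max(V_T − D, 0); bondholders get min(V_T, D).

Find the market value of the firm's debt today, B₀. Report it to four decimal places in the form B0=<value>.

d₁ = [ln(V₀/D) + (r + σ²/2)T] / (σ√T)
   = [ln(549.8266/399.6025) + (0.0267 + 0.5·0.2498²)·1.0314] / (0.2498·√1.0314)
   = [0.319133 + 0.059718] / 0.253692 = 1.493352
d₂ = d₁ − σ√T = 1.493352 − 0.253692 = 1.239660
N(d₁) = 0.932327,  N(d₂) = 0.892449,  e^(−rT) = 0.972837
E₀ = V₀·N(d₁) − D·e^(−rT)·N(d₂)
   = 549.8266·0.932327 − 399.6025·0.972837·0.892449 = 165.680274
B₀ = V₀ − E₀ = 549.8266 − 165.680274 = 384.146326

B0=384.1463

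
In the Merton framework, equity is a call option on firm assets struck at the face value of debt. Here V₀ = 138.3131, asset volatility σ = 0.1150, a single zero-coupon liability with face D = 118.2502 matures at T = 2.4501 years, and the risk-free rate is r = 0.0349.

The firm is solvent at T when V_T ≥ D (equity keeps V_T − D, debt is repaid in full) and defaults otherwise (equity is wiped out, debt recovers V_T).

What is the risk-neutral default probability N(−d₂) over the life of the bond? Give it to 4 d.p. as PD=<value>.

PD=0.1046

d₁ = [ln(V₀/D) + (r + σ²/2)T] / (σ√T)
   = [ln(138.3131/118.2502) + (0.0349 + 0.5·0.1150²)·2.4501] / (0.1150·√2.4501)
   = [0.156717 + 0.101710] / 0.180007 = 1.435649
d₂ = d₁ − σ√T = 1.435649 − 0.180007 = 1.255641
risk-neutral PD = N(−d₂) = N(-1.255641) = 0.104623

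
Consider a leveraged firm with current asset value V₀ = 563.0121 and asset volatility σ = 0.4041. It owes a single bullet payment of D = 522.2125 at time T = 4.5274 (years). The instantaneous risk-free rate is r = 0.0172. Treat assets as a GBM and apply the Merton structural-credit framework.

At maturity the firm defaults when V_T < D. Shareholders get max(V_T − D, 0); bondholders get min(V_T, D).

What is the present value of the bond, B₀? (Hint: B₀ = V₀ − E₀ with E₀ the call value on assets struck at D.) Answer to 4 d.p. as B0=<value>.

B0=346.4296

d₁ = [ln(V₀/D) + (r + σ²/2)T] / (σ√T)
   = [ln(563.0121/522.2125) + (0.0172 + 0.5·0.4041²)·4.5274] / (0.4041·√4.5274)
   = [0.075227 + 0.447526] / 0.859831 = 0.607971
d₂ = d₁ − σ√T = 0.607971 − 0.859831 = -0.251860
N(d₁) = 0.728397,  N(d₂) = 0.400575,  e^(−rT) = 0.925083
E₀ = V₀·N(d₁) − D·e^(−rT)·N(d₂)
   = 563.0121·0.728397 − 522.2125·0.925083·0.400575 = 216.582525
B₀ = V₀ − E₀ = 563.0121 − 216.582525 = 346.429575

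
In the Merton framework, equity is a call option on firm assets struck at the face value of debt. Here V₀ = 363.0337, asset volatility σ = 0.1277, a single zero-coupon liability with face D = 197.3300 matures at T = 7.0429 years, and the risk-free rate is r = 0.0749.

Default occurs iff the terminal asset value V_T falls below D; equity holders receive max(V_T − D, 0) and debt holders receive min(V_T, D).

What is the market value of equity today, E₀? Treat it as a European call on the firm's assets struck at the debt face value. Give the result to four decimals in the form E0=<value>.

d₁ = [ln(V₀/D) + (r + σ²/2)T] / (σ√T)
   = [ln(363.0337/197.3300) + (0.0749 + 0.5·0.1277²)·7.0429] / (0.1277·√7.0429)
   = [0.609618 + 0.584939] / 0.338896 = 3.524846
d₂ = d₁ − σ√T = 3.524846 − 0.338896 = 3.185950
N(d₁) = 0.999788,  N(d₂) = 0.999279,  e^(−rT) = 0.590071
E₀ = V₀·N(d₁) − D·e^(−rT)·N(d₂)
   = 363.0337·0.999788 − 197.3300·0.590071·0.999279 = 246.602167

E0=246.6022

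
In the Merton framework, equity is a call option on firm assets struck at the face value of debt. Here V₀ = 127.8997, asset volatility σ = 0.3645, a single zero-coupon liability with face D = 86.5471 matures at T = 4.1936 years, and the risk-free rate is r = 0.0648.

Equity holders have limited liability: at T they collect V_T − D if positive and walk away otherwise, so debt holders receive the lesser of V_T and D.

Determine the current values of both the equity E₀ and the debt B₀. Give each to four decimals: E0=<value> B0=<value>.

d₁ = [ln(V₀/D) + (r + σ²/2)T] / (σ√T)
   = [ln(127.8997/86.5471) + (0.0648 + 0.5·0.3645²)·4.1936] / (0.3645·√4.1936)
   = [0.390558 + 0.550327] / 0.746433 = 1.260507
d₂ = d₁ − σ√T = 1.260507 − 0.746433 = 0.514073
N(d₁) = 0.896257,  N(d₂) = 0.696400,  e^(−rT) = 0.762048
E₀ = V₀·N(d₁) − D·e^(−rT)·N(d₂)
   = 127.8997·0.896257 − 86.5471·0.762048·0.696400 = 68.701263
B₀ = V₀ − E₀ = 127.8997 − 68.701263 = 59.198437

E0=68.7013 B0=59.1984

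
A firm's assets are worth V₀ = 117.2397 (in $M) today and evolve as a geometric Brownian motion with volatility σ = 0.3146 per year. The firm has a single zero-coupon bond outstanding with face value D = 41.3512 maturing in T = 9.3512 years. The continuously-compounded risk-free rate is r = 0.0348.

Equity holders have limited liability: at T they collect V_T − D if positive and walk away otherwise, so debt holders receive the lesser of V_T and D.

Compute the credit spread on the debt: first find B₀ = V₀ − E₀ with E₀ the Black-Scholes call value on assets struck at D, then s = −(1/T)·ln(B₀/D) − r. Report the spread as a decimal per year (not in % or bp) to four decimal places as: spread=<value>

spread=0.0068

d₁ = [ln(V₀/D) + (r + σ²/2)T] / (σ√T)
   = [ln(117.2397/41.3512) + (0.0348 + 0.5·0.3146²)·9.3512] / (0.3146·√9.3512)
   = [1.042119 + 0.788181] / 0.962038 = 1.902523
d₂ = d₁ − σ√T = 1.902523 − 0.962038 = 0.940484
N(d₁) = 0.971449,  N(d₂) = 0.826515,  e^(−rT) = 0.722223
E₀ = V₀·N(d₁) − D·e^(−rT)·N(d₂)
   = 117.2397·0.971449 − 41.3512·0.722223·0.826515 = 89.208643
B₀ = V₀ − E₀ = 117.2397 − 89.208643 = 28.031057
spread = −(1/T)·ln(B₀/D) − r = −(1/9.3512)·ln(28.031057/41.3512) − 0.0348 = 0.00677631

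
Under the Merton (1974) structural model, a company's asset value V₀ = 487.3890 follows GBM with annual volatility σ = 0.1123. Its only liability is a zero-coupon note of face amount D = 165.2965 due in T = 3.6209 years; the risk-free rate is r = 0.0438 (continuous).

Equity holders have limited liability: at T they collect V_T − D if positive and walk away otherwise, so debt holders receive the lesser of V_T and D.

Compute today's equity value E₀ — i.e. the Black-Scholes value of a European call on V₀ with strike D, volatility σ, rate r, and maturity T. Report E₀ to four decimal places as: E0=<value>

E0=346.3346

d₁ = [ln(V₀/D) + (r + σ²/2)T] / (σ√T)
   = [ln(487.3890/165.2965) + (0.0438 + 0.5·0.1123²)·3.6209] / (0.1123·√3.6209)
   = [1.081322 + 0.181428] / 0.213692 = 5.909206
d₂ = d₁ − σ√T = 5.909206 − 0.213692 = 5.695514
N(d₁) = 1.000000,  N(d₂) = 1.000000,  e^(−rT) = 0.853342
E₀ = V₀·N(d₁) − D·e^(−rT)·N(d₂)
   = 487.3890·1.000000 − 165.2965·0.853342·1.000000 = 346.334631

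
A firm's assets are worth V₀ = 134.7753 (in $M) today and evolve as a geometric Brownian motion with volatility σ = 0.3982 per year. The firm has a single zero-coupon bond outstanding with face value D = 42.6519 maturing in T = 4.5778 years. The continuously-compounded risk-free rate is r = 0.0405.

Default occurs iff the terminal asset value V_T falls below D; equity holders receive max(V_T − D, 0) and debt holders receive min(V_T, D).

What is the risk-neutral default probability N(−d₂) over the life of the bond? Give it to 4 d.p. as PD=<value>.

PD=0.1267

d₁ = [ln(V₀/D) + (r + σ²/2)T] / (σ√T)
   = [ln(134.7753/42.6519) + (0.0405 + 0.5·0.3982²)·4.5778] / (0.3982·√4.5778)
   = [1.150537 + 0.548336] / 0.851981 = 1.994028
d₂ = d₁ − σ√T = 1.994028 − 0.851981 = 1.142048
risk-neutral PD = N(−d₂) = N(-1.142048) = 0.126717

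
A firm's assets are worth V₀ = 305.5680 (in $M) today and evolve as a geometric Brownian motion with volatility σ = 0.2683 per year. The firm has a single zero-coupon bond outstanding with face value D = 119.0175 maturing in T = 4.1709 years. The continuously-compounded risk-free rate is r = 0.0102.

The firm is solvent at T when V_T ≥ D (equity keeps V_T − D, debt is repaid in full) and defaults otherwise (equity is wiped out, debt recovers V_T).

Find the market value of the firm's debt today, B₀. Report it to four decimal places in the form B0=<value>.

B0=112.6356

d₁ = [ln(V₀/D) + (r + σ²/2)T] / (σ√T)
   = [ln(305.5680/119.0175) + (0.0102 + 0.5·0.2683²)·4.1709] / (0.2683·√4.1709)
   = [0.942902 + 0.192664] / 0.547943 = 2.072415
d₂ = d₁ − σ√T = 2.072415 − 0.547943 = 1.524472
N(d₁) = 0.980887,  N(d₂) = 0.936305,  e^(−rT) = 0.958349
E₀ = V₀·N(d₁) − D·e^(−rT)·N(d₂)
   = 305.5680·0.980887 − 119.0175·0.958349·0.936305 = 192.932374
B₀ = V₀ − E₀ = 305.5680 − 192.932374 = 112.635626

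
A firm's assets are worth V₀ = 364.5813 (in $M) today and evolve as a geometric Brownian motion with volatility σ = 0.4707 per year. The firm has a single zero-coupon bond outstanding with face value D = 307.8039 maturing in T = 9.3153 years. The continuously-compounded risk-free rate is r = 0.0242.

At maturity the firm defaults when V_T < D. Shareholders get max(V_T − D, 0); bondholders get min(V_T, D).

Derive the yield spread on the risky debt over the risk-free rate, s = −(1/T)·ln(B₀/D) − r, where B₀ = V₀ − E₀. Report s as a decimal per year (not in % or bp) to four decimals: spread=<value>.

spread=0.0610

d₁ = [ln(V₀/D) + (r + σ²/2)T] / (σ√T)
   = [ln(364.5813/307.8039) + (0.0242 + 0.5·0.4707²)·9.3153] / (0.4707·√9.3153)
   = [0.169287 + 1.257372] / 1.436622 = 0.993065
d₂ = d₁ − σ√T = 0.993065 − 1.436622 = -0.443558
N(d₁) = 0.839661,  N(d₂) = 0.328681,  e^(−rT) = 0.798173
E₀ = V₀·N(d₁) − D·e^(−rT)·N(d₂)
   = 364.5813·0.839661 − 307.8039·0.798173·0.328681 = 225.373999
B₀ = V₀ − E₀ = 364.5813 − 225.373999 = 139.207301
spread = −(1/T)·ln(B₀/D) − r = −(1/9.3153)·ln(139.207301/307.8039) − 0.0242 = 0.06098230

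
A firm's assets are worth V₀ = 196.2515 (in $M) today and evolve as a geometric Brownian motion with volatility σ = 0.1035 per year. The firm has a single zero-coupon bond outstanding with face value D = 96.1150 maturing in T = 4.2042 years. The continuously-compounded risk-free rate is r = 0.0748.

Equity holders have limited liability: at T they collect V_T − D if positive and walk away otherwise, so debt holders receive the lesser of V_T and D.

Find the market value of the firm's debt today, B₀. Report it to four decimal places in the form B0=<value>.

B0=70.1805

d₁ = [ln(V₀/D) + (r + σ²/2)T] / (σ√T)
   = [ln(196.2515/96.1150) + (0.0748 + 0.5·0.1035²)·4.2042] / (0.1035·√4.2042)
   = [0.713852 + 0.336992] / 0.212218 = 4.951722
d₂ = d₁ − σ√T = 4.951722 − 0.212218 = 4.739504
N(d₁) = 1.000000,  N(d₂) = 0.999999,  e^(−rT) = 0.730173
E₀ = V₀·N(d₁) − D·e^(−rT)·N(d₂)
   = 196.2515·1.000000 − 96.1150·0.730173·0.999999 = 126.070951
B₀ = V₀ − E₀ = 196.2515 − 126.070951 = 70.180549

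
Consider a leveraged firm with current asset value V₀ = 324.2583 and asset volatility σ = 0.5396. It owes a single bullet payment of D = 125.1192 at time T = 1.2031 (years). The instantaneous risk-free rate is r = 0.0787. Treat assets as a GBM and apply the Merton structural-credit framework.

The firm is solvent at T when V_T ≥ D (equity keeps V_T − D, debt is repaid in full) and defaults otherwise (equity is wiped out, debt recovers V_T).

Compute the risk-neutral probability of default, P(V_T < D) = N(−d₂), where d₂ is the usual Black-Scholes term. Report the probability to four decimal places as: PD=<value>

d₁ = [ln(V₀/D) + (r + σ²/2)T] / (σ√T)
   = [ln(324.2583/125.1192) + (0.0787 + 0.5·0.5396²)·1.2031] / (0.5396·√1.2031)
   = [0.952274 + 0.269836] / 0.591865 = 2.064845
d₂ = d₁ − σ√T = 2.064845 − 0.591865 = 1.472979
risk-neutral PD = N(−d₂) = N(-1.472979) = 0.070378

PD=0.0704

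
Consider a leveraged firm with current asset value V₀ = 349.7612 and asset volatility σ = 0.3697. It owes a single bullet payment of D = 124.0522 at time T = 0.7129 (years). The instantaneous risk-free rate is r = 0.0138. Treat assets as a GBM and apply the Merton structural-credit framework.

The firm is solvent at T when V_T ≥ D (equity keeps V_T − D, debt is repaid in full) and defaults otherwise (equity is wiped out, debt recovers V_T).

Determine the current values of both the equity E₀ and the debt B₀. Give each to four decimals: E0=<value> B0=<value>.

E0=226.9301 B0=122.8311

d₁ = [ln(V₀/D) + (r + σ²/2)T] / (σ√T)
   = [ln(349.7612/124.0522) + (0.0138 + 0.5·0.3697²)·0.7129] / (0.3697·√0.7129)
   = [1.036548 + 0.058557] / 0.312150 = 3.508262
d₂ = d₁ − σ√T = 3.508262 − 0.312150 = 3.196112
N(d₁) = 0.999774,  N(d₂) = 0.999304,  e^(−rT) = 0.990210
E₀ = V₀·N(d₁) − D·e^(−rT)·N(d₂)
   = 349.7612·0.999774 − 124.0522·0.990210·0.999304 = 226.930118
B₀ = V₀ − E₀ = 349.7612 − 226.930118 = 122.831082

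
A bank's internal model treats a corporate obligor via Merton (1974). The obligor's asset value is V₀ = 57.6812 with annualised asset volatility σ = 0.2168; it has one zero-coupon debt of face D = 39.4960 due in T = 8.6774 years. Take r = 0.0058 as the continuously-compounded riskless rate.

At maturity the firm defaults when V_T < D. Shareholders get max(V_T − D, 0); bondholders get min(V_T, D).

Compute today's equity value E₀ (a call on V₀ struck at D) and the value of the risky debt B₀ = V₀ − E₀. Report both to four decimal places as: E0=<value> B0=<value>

d₁ = [ln(V₀/D) + (r + σ²/2)T] / (σ√T)
   = [ln(57.6812/39.4960) + (0.0058 + 0.5·0.2168²)·8.6774] / (0.2168·√8.6774)
   = [0.378732 + 0.254258] / 0.638637 = 0.991157
d₂ = d₁ − σ√T = 0.991157 − 0.638637 = 0.352520
N(d₁) = 0.839195,  N(d₂) = 0.637776,  e^(−rT) = 0.950917
E₀ = V₀·N(d₁) − D·e^(−rT)·N(d₂)
   = 57.6812·0.839195 − 39.4960·0.950917·0.637776 = 24.452602
B₀ = V₀ − E₀ = 57.6812 − 24.452602 = 33.228598

E0=24.4526 B0=33.2286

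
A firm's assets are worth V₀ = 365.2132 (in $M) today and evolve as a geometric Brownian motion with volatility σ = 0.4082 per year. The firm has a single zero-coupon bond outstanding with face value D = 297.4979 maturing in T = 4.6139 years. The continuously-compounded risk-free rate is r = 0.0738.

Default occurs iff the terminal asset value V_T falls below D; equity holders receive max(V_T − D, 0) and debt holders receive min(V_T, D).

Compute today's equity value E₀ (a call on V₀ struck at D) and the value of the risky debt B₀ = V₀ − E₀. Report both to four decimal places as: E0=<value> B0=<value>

d₁ = [ln(V₀/D) + (r + σ²/2)T] / (σ√T)
   = [ln(365.2132/297.4979) + (0.0738 + 0.5·0.4082²)·4.6139] / (0.4082·√4.6139)
   = [0.205074 + 0.724907] / 0.876813 = 1.060637
d₂ = d₁ − σ√T = 1.060637 − 0.876813 = 0.183824
N(d₁) = 0.855573,  N(d₂) = 0.572924,  e^(−rT) = 0.711410
E₀ = V₀·N(d₁) − D·e^(−rT)·N(d₂)
   = 365.2132·0.855573 − 297.4979·0.711410·0.572924 = 191.210948
B₀ = V₀ − E₀ = 365.2132 − 191.210948 = 174.002252

E0=191.2109 B0=174.0023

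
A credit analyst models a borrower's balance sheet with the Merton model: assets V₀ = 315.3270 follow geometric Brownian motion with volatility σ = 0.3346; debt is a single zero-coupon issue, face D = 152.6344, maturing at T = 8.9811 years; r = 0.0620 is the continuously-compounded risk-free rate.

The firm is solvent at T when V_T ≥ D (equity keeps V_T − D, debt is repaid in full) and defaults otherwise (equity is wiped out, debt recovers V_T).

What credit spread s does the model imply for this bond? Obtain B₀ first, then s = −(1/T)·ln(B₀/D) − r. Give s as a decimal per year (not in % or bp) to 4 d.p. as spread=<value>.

d₁ = [ln(V₀/D) + (r + σ²/2)T] / (σ√T)
   = [ln(315.3270/152.6344) + (0.0620 + 0.5·0.3346²)·8.9811] / (0.3346·√8.9811)
   = [0.725565 + 1.059577] / 1.002745 = 1.780254
d₂ = d₁ − σ√T = 1.780254 − 1.002745 = 0.777509
N(d₁) = 0.962483,  N(d₂) = 0.781571,  e^(−rT) = 0.573024
E₀ = V₀·N(d₁) − D·e^(−rT)·N(d₂)
   = 315.3270·0.962483 − 152.6344·0.573024·0.781571 = 235.138203
B₀ = V₀ − E₀ = 315.3270 − 235.138203 = 80.188797
spread = −(1/T)·ln(B₀/D) − r = −(1/8.9811)·ln(80.188797/152.6344) − 0.0620 = 0.00966847

spread=0.0097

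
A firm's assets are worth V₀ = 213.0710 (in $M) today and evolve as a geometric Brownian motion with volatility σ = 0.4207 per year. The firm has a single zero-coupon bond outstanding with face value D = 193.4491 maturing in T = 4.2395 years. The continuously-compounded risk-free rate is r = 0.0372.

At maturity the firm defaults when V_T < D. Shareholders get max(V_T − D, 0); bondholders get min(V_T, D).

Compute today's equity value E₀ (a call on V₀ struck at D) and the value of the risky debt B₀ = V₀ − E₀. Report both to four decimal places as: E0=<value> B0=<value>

E0=89.8300 B0=123.2410

d₁ = [ln(V₀/D) + (r + σ²/2)T] / (σ√T)
   = [ln(213.0710/193.4491) + (0.0372 + 0.5·0.4207²)·4.2395] / (0.4207·√4.2395)
   = [0.096611 + 0.532881] / 0.866223 = 0.726708
d₂ = d₁ − σ√T = 0.726708 − 0.866223 = -0.139515
N(d₁) = 0.766298,  N(d₂) = 0.444522,  e^(−rT) = 0.854098
E₀ = V₀·N(d₁) − D·e^(−rT)·N(d₂)
   = 213.0710·0.766298 − 193.4491·0.854098·0.444522 = 89.829956
B₀ = V₀ − E₀ = 213.0710 − 89.829956 = 123.241044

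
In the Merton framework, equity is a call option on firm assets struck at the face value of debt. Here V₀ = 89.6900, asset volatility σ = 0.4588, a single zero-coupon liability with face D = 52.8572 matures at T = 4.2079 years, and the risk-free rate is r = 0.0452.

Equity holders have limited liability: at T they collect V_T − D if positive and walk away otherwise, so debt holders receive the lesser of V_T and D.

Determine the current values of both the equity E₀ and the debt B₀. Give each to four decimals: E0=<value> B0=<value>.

E0=53.0647 B0=36.6253

d₁ = [ln(V₀/D) + (r + σ²/2)T] / (σ√T)
   = [ln(89.6900/52.8572) + (0.0452 + 0.5·0.4588²)·4.2079] / (0.4588·√4.2079)
   = [0.528765 + 0.633073] / 0.941144 = 1.234496
d₂ = d₁ − σ√T = 1.234496 − 0.941144 = 0.293352
N(d₁) = 0.891491,  N(d₂) = 0.615373,  e^(−rT) = 0.826796
E₀ = V₀·N(d₁) − D·e^(−rT)·N(d₂)
   = 89.6900·0.891491 − 52.8572·0.826796·0.615373 = 53.064692
B₀ = V₀ − E₀ = 89.6900 − 53.064692 = 36.625308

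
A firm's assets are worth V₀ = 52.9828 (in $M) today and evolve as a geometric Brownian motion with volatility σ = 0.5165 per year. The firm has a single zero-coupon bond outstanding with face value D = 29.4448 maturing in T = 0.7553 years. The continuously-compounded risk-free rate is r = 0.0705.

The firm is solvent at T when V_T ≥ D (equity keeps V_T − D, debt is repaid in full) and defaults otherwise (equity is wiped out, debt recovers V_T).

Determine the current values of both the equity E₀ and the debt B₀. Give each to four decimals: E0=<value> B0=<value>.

d₁ = [ln(V₀/D) + (r + σ²/2)T] / (σ√T)
   = [ln(52.9828/29.4448) + (0.0705 + 0.5·0.5165²)·0.7553] / (0.5165·√0.7553)
   = [0.587450 + 0.153995] / 0.448880 = 1.651768
d₂ = d₁ − σ√T = 1.651768 − 0.448880 = 1.202888
N(d₁) = 0.950709,  N(d₂) = 0.885490,  e^(−rT) = 0.948144
E₀ = V₀·N(d₁) − D·e^(−rT)·N(d₂)
   = 52.9828·0.950709 − 29.4448·0.948144·0.885490 = 25.650186
B₀ = V₀ − E₀ = 52.9828 − 25.650186 = 27.332614

E0=25.6502 B0=27.3326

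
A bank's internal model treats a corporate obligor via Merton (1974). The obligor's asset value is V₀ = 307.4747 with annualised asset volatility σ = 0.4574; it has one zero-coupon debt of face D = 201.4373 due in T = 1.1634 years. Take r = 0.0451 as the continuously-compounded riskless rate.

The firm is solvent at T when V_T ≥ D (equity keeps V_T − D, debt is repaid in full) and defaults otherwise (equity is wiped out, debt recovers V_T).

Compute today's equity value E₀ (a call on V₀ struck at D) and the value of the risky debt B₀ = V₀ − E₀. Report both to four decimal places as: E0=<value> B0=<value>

d₁ = [ln(V₀/D) + (r + σ²/2)T] / (σ√T)
   = [ln(307.4747/201.4373) + (0.0451 + 0.5·0.4574²)·1.1634] / (0.4574·√1.1634)
   = [0.422915 + 0.174170] / 0.493356 = 1.210249
d₂ = d₁ − σ√T = 1.210249 − 0.493356 = 0.716893
N(d₁) = 0.886908,  N(d₂) = 0.763280,  e^(−rT) = 0.948883
E₀ = V₀·N(d₁) − D·e^(−rT)·N(d₂)
   = 307.4747·0.886908 − 201.4373·0.948883·0.763280 = 126.808169
B₀ = V₀ − E₀ = 307.4747 − 126.808169 = 180.666531

E0=126.8082 B0=180.6665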